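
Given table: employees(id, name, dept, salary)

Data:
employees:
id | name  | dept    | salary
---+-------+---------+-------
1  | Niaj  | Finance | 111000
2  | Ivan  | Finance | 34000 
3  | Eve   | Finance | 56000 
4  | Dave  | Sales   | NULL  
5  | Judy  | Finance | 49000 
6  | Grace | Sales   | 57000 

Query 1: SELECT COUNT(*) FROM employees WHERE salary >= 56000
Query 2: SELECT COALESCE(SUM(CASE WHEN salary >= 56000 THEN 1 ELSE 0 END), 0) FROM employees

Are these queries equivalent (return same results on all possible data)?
Yes, equivalent

Both queries return: [(3,)]

Reason: COUNT with WHERE vs conditional SUM (COALESCE handles empty-table NULL)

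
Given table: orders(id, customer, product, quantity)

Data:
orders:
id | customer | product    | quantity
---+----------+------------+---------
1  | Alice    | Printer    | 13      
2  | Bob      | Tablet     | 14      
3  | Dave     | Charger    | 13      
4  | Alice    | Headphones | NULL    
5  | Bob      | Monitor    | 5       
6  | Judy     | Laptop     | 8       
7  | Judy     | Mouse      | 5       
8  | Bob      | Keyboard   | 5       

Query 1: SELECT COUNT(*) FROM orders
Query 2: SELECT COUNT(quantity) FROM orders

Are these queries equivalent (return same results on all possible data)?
No, not equivalent

Query 1 returns: [(8,)]
Query 2 returns: [(7,)]

Reason: COUNT(*) includes NULLs, COUNT(column) excludes them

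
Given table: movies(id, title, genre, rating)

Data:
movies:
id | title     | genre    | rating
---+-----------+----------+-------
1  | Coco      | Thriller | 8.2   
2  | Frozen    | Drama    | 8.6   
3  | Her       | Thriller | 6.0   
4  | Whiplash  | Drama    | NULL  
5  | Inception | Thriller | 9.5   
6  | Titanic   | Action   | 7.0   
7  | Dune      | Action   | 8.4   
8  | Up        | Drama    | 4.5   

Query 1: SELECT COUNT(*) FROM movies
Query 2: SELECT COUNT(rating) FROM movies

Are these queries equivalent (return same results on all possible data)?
No, not equivalent

Query 1 returns: [(8,)]
Query 2 returns: [(7,)]

Reason: COUNT(*) includes NULLs, COUNT(column) excludes them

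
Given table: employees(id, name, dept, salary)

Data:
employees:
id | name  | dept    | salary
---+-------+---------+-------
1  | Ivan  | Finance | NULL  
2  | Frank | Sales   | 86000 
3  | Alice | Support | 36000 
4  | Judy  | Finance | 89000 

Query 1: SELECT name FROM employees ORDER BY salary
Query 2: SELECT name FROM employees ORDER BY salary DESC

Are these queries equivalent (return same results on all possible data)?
No, not equivalent

Query 1 returns: [('Ivan',), ('Alice',), ('Frank',), ('Judy',)]
Query 2 returns: [('Judy',), ('Frank',), ('Alice',), ('Ivan',)]

Reason: ASC vs DESC gives opposite ordering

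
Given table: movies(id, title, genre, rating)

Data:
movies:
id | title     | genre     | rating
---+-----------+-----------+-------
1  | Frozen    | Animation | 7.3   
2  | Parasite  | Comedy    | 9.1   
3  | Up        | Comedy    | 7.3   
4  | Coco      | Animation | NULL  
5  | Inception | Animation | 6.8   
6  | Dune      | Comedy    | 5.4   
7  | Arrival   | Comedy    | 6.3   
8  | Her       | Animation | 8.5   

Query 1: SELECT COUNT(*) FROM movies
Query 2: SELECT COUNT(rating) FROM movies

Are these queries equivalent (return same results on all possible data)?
No, not equivalent

Query 1 returns: [(8,)]
Query 2 returns: [(7,)]

Reason: COUNT(*) includes NULLs, COUNT(column) excludes them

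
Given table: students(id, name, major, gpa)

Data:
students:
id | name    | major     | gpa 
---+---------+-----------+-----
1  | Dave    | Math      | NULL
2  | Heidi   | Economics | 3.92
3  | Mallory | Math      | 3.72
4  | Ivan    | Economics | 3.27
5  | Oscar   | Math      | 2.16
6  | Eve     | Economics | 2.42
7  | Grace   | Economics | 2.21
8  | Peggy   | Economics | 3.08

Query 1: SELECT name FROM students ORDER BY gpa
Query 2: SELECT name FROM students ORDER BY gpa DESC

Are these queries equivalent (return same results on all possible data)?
No, not equivalent

Query 1 returns: [('Dave',), ('Oscar',), ('Grace',), ('Eve',), ('Peggy',), ('Ivan',), ('Mallory',), ('Heidi',)]
Query 2 returns: [('Heidi',), ('Mallory',), ('Ivan',), ('Peggy',), ('Eve',), ('Grace',), ('Oscar',), ('Dave',)]

Reason: ASC vs DESC gives opposite ordering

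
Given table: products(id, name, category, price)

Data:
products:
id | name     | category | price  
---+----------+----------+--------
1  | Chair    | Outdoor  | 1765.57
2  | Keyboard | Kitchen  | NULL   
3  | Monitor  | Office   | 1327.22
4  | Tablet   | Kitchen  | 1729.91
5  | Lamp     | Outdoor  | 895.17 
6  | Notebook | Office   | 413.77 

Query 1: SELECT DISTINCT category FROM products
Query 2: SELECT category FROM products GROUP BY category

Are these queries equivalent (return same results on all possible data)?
Yes, equivalent

Both queries return: [('Kitchen',), ('Office',), ('Outdoor',)]

Reason: Both get unique categorys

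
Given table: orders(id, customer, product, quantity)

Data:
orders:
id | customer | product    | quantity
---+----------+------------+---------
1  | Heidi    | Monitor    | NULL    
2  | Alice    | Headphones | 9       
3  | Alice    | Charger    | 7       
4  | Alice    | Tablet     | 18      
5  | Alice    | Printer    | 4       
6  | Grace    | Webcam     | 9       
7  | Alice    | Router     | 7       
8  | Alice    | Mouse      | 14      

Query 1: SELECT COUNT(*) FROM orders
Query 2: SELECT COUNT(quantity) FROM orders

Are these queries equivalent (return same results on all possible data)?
No, not equivalent

Query 1 returns: [(8,)]
Query 2 returns: [(7,)]

Reason: COUNT(*) includes NULLs, COUNT(column) excludes them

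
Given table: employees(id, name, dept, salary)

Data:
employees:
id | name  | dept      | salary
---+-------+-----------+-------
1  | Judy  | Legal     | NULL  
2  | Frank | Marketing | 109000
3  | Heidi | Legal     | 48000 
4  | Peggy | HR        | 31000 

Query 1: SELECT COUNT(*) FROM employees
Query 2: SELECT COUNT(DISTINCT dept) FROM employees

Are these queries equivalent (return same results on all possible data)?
No, not equivalent

Query 1 returns: [(4,)]
Query 2 returns: [(3,)]

Reason: COUNT(*) counts rows, COUNT(DISTINCT dept) counts unique depts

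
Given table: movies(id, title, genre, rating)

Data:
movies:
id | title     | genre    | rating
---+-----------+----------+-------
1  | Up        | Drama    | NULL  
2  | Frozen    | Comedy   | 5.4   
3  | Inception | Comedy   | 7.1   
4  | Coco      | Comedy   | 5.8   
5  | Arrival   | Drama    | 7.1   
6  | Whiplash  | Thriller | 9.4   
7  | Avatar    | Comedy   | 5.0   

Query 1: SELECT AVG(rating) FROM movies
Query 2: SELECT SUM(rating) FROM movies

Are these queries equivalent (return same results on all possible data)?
No, not equivalent

Query 1 returns: [(6.633333333333333,)]
Query 2 returns: [(39.8,)]

Reason: AVG vs SUM give different aggregate values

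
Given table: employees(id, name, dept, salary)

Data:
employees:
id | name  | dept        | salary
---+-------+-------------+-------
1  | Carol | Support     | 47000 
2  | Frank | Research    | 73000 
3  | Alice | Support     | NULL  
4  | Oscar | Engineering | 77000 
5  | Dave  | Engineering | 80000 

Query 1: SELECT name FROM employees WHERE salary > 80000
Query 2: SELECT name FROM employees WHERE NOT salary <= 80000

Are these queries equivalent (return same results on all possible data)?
Yes, equivalent

Both queries return: []

Reason: Both filter salary > 80000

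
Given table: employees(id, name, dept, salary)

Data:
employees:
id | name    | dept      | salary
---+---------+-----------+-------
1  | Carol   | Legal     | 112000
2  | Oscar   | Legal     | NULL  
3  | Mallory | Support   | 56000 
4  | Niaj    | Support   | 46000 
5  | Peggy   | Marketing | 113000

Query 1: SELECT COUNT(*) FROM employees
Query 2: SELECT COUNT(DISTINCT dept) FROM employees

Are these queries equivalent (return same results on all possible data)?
No, not equivalent

Query 1 returns: [(5,)]
Query 2 returns: [(3,)]

Reason: COUNT(*) counts rows, COUNT(DISTINCT dept) counts unique depts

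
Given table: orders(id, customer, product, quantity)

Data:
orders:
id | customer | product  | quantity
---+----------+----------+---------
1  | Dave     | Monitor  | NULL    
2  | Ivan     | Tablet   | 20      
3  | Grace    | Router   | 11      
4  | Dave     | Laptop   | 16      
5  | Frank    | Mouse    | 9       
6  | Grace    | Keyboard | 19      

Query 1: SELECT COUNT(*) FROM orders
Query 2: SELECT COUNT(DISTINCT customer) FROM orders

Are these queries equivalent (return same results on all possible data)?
No, not equivalent

Query 1 returns: [(6,)]
Query 2 returns: [(4,)]

Reason: COUNT(*) counts rows, COUNT(DISTINCT customer) counts unique customers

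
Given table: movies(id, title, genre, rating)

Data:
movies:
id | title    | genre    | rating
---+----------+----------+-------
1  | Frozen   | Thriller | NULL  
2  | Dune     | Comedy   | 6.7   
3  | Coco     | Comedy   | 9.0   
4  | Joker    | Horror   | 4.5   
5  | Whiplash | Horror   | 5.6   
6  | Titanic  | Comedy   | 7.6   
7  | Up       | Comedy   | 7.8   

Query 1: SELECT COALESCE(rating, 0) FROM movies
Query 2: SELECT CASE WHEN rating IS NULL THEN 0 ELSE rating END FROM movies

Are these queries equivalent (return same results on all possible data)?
Yes, equivalent

Both queries return: [(0,), (4.5,), (5.6,), (6.7,), (7.6,), (7.8,), (9.0,)]

Reason: COALESCE vs CASE for NULL handling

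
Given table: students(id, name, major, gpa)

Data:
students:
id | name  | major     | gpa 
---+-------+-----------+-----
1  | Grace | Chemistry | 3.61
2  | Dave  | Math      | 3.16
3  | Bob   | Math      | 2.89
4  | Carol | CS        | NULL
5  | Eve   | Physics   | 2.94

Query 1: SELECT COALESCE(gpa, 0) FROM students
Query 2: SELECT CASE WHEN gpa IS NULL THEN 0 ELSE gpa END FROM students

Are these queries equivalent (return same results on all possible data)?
Yes, equivalent

Both queries return: [(0,), (2.89,), (2.94,), (3.16,), (3.61,)]

Reason: COALESCE vs CASE for NULL handling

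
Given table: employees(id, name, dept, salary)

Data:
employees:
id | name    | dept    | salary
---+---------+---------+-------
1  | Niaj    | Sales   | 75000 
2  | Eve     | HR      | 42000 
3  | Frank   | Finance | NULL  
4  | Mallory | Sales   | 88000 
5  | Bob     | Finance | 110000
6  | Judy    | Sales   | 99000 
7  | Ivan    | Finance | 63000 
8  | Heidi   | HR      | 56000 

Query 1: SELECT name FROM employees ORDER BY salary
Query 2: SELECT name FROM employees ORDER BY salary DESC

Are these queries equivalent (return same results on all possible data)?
No, not equivalent

Query 1 returns: [('Frank',), ('Eve',), ('Heidi',), ('Ivan',), ('Niaj',), ('Mallory',), ('Judy',), ('Bob',)]
Query 2 returns: [('Bob',), ('Judy',), ('Mallory',), ('Niaj',), ('Ivan',), ('Heidi',), ('Eve',), ('Frank',)]

Reason: ASC vs DESC gives opposite ordering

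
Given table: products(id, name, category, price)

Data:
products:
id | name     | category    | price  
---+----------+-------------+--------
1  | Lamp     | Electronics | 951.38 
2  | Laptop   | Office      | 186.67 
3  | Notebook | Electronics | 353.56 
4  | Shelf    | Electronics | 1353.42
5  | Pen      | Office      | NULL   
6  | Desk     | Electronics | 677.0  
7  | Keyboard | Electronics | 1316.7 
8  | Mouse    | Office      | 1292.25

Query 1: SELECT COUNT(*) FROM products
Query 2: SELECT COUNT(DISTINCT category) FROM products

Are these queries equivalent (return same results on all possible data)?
No, not equivalent

Query 1 returns: [(8,)]
Query 2 returns: [(2,)]

Reason: COUNT(*) counts rows, COUNT(DISTINCT category) counts unique categorys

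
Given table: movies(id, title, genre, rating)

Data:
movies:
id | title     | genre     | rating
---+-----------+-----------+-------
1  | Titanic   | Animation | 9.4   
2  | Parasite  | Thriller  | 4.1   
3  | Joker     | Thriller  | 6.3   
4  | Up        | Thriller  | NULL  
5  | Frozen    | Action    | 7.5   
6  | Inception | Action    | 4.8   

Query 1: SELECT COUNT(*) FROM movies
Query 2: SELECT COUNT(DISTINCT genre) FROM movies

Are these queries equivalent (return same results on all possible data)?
No, not equivalent

Query 1 returns: [(6,)]
Query 2 returns: [(3,)]

Reason: COUNT(*) counts rows, COUNT(DISTINCT genre) counts unique genres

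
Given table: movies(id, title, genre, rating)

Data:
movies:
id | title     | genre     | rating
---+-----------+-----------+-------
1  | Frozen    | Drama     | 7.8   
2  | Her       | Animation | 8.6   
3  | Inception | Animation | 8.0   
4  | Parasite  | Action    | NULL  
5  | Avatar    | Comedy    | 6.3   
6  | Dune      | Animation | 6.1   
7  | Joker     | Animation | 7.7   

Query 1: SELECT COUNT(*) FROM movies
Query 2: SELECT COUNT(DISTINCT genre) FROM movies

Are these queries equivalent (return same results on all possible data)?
No, not equivalent

Query 1 returns: [(7,)]
Query 2 returns: [(4,)]

Reason: COUNT(*) counts rows, COUNT(DISTINCT genre) counts unique genres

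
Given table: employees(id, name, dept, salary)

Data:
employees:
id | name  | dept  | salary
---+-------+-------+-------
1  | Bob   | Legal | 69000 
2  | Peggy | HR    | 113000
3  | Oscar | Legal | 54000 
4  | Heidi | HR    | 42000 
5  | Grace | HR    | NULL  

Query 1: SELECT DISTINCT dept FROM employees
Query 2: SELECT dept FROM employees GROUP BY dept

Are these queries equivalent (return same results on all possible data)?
Yes, equivalent

Both queries return: [('HR',), ('Legal',)]

Reason: Both get unique depts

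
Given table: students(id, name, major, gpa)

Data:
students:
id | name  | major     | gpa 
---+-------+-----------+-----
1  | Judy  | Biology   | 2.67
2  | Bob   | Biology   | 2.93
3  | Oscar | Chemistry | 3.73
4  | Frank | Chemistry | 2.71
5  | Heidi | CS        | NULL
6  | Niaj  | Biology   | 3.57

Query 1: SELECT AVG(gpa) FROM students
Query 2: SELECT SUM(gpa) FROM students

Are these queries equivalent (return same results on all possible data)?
No, not equivalent

Query 1 returns: [(3.122,)]
Query 2 returns: [(15.61,)]

Reason: AVG vs SUM give different aggregate values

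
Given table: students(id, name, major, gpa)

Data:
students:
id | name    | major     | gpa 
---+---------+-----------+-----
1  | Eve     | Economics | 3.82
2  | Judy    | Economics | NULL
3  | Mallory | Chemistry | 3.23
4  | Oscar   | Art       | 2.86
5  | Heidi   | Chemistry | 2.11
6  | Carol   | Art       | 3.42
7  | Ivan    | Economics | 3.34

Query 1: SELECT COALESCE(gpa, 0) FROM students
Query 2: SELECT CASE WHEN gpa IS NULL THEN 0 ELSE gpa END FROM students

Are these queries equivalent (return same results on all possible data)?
Yes, equivalent

Both queries return: [(0,), (2.11,), (2.86,), (3.23,), (3.34,), (3.42,), (3.82,)]

Reason: COALESCE vs CASE for NULL handling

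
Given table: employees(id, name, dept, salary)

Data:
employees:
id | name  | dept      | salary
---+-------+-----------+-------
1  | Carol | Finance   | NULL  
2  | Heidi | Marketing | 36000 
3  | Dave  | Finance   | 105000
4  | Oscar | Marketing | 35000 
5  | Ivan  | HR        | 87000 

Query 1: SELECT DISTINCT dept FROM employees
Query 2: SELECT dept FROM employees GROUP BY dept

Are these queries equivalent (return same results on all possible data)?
Yes, equivalent

Both queries return: [('Finance',), ('HR',), ('Marketing',)]

Reason: Both get unique depts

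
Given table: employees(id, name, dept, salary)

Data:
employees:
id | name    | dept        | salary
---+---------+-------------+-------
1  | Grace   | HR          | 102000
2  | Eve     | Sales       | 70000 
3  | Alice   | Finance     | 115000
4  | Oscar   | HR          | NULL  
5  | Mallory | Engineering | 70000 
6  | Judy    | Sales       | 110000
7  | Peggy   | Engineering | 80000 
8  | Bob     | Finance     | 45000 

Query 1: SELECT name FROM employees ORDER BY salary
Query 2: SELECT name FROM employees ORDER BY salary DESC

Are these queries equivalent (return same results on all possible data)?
No, not equivalent

Query 1 returns: [('Oscar',), ('Bob',), ('Eve',), ('Mallory',), ('Peggy',), ('Grace',), ('Judy',), ('Alice',)]
Query 2 returns: [('Alice',), ('Judy',), ('Grace',), ('Peggy',), ('Eve',), ('Mallory',), ('Bob',), ('Oscar',)]

Reason: ASC vs DESC gives opposite ordering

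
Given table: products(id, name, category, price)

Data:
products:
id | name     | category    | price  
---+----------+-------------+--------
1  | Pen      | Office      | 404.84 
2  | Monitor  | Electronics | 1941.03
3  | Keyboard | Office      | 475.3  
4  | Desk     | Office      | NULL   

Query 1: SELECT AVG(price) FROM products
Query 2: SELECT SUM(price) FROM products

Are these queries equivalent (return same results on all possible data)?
No, not equivalent

Query 1 returns: [(940.39,)]
Query 2 returns: [(2821.17,)]

Reason: AVG vs SUM give different aggregate values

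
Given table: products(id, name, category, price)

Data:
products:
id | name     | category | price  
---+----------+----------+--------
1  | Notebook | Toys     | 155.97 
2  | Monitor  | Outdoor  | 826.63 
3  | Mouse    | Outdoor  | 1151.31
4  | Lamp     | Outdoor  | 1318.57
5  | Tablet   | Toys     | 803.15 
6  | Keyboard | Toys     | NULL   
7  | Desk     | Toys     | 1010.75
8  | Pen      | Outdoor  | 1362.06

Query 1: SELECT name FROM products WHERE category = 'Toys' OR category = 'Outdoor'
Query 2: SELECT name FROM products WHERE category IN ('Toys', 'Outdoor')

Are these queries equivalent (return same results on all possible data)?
Yes, equivalent

Both queries return: [('Desk',), ('Keyboard',), ('Lamp',), ('Monitor',), ('Mouse',), ('Notebook',), ('Pen',), ('Tablet',)]

Reason: OR vs IN are equivalent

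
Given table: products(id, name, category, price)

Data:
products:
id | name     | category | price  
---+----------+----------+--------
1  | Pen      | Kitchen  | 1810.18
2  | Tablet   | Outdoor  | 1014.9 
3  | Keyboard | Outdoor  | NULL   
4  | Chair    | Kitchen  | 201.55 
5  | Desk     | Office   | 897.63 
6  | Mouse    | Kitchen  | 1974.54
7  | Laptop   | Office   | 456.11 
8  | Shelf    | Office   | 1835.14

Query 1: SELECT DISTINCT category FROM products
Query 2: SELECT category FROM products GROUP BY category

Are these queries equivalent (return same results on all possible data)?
Yes, equivalent

Both queries return: [('Kitchen',), ('Office',), ('Outdoor',)]

Reason: Both get unique categorys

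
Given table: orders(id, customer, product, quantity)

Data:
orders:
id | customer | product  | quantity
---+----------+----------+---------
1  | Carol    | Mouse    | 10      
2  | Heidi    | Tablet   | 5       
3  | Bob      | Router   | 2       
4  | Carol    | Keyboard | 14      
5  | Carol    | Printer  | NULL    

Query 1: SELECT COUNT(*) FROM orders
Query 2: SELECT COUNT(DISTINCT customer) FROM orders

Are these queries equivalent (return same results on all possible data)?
No, not equivalent

Query 1 returns: [(5,)]
Query 2 returns: [(3,)]

Reason: COUNT(*) counts rows, COUNT(DISTINCT customer) counts unique customers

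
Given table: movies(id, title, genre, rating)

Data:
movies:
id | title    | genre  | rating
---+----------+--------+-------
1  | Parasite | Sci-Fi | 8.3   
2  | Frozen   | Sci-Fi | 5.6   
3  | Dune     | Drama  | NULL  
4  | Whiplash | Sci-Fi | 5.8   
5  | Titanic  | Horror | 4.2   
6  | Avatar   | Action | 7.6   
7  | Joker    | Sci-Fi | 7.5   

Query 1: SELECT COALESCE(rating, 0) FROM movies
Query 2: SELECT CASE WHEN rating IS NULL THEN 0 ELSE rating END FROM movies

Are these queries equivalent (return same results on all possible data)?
Yes, equivalent

Both queries return: [(0,), (4.2,), (5.6,), (5.8,), (7.5,), (7.6,), (8.3,)]

Reason: COALESCE vs CASE for NULL handling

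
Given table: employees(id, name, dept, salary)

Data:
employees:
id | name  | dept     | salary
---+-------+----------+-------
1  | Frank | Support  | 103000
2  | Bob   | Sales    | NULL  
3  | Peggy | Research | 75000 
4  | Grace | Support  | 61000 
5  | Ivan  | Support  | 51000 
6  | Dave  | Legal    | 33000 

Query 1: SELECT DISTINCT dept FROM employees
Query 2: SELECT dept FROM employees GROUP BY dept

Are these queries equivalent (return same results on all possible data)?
Yes, equivalent

Both queries return: [('Legal',), ('Research',), ('Sales',), ('Support',)]

Reason: Both get unique depts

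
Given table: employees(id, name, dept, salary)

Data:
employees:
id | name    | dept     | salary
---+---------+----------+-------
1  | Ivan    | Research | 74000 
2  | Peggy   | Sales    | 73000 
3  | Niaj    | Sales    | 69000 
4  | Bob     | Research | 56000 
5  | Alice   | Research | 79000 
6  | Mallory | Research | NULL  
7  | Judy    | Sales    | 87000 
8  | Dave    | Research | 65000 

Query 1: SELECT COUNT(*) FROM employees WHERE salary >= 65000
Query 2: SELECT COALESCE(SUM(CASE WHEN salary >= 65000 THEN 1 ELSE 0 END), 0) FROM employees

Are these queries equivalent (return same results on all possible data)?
Yes, equivalent

Both queries return: [(6,)]

Reason: COUNT with WHERE vs conditional SUM (COALESCE handles empty-table NULL)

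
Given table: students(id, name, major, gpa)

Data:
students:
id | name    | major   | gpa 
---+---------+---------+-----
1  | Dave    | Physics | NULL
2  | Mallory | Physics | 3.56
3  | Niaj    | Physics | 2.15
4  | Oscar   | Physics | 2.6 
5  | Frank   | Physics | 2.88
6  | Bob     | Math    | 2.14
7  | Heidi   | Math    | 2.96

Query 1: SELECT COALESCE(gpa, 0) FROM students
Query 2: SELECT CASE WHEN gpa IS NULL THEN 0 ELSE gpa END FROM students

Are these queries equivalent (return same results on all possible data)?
Yes, equivalent

Both queries return: [(0,), (2.14,), (2.15,), (2.6,), (2.88,), (2.96,), (3.56,)]

Reason: COALESCE vs CASE for NULL handling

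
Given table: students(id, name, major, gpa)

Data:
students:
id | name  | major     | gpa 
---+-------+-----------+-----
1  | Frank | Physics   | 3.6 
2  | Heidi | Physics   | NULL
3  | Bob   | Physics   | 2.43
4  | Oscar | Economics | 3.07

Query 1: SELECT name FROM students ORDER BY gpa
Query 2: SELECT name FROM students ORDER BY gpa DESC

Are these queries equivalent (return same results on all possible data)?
No, not equivalent

Query 1 returns: [('Heidi',), ('Bob',), ('Oscar',), ('Frank',)]
Query 2 returns: [('Frank',), ('Oscar',), ('Bob',), ('Heidi',)]

Reason: ASC vs DESC gives opposite ordering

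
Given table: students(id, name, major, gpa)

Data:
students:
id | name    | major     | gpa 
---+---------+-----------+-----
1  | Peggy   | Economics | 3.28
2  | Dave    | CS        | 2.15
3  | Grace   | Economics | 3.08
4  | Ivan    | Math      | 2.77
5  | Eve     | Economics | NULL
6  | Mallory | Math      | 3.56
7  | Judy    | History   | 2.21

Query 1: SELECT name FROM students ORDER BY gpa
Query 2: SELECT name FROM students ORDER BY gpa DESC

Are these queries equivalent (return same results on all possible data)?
No, not equivalent

Query 1 returns: [('Eve',), ('Dave',), ('Judy',), ('Ivan',), ('Grace',), ('Peggy',), ('Mallory',)]
Query 2 returns: [('Mallory',), ('Peggy',), ('Grace',), ('Ivan',), ('Judy',), ('Dave',), ('Eve',)]

Reason: ASC vs DESC gives opposite ordering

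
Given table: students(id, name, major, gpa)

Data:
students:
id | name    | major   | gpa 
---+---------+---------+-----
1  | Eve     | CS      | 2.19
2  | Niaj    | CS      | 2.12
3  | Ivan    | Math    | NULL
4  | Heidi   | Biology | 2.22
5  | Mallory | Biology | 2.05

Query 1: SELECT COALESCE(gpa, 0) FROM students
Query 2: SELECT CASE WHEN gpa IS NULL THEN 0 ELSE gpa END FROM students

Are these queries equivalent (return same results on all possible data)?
Yes, equivalent

Both queries return: [(0,), (2.05,), (2.12,), (2.19,), (2.22,)]

Reason: COALESCE vs CASE for NULL handling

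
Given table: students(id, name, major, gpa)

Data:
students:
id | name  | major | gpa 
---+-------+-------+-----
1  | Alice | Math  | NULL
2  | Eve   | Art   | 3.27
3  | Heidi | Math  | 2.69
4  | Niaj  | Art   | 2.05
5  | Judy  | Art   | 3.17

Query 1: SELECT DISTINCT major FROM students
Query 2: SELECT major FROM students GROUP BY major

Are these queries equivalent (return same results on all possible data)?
Yes, equivalent

Both queries return: [('Art',), ('Math',)]

Reason: Both get unique majors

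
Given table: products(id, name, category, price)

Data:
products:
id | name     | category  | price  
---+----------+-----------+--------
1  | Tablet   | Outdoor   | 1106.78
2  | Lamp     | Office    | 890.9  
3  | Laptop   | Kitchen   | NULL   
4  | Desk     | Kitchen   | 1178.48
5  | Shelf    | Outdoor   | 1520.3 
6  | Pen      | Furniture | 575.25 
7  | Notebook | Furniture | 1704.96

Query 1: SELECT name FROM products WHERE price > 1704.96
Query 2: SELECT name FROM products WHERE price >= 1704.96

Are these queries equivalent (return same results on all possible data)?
No, not equivalent

Query 1 returns: []
Query 2 returns: [('Notebook',)]

Reason: > vs >= gives different results when price = 1704.96 exists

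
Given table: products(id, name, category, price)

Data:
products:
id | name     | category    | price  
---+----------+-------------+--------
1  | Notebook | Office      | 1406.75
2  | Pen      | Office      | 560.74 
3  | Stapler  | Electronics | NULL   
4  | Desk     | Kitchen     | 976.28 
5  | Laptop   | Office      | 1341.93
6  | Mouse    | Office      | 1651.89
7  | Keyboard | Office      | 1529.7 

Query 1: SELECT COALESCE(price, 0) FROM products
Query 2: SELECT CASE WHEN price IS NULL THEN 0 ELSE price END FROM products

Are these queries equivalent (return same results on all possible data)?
Yes, equivalent

Both queries return: [(0,), (560.74,), (976.28,), (1341.93,), (1406.75,), (1529.7,), (1651.89,)]

Reason: COALESCE vs CASE for NULL handling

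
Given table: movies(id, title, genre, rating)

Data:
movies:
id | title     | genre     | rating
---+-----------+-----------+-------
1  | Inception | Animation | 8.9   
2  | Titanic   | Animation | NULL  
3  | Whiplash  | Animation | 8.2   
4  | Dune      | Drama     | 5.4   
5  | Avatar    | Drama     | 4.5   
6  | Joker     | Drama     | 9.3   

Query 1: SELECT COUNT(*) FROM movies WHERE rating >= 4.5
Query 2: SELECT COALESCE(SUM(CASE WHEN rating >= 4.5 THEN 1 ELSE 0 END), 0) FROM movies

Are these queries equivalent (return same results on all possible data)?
Yes, equivalent

Both queries return: [(5,)]

Reason: COUNT with WHERE vs conditional SUM (COALESCE handles empty-table NULL)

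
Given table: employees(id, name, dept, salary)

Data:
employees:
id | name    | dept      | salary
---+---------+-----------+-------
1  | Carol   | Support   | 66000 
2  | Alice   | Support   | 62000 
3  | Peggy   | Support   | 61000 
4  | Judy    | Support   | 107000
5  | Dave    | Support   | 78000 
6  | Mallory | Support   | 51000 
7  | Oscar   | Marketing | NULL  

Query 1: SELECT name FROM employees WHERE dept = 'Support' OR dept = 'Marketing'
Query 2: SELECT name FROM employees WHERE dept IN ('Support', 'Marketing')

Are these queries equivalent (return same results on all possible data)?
Yes, equivalent

Both queries return: [('Alice',), ('Carol',), ('Dave',), ('Judy',), ('Mallory',), ('Oscar',), ('Peggy',)]

Reason: OR vs IN are equivalent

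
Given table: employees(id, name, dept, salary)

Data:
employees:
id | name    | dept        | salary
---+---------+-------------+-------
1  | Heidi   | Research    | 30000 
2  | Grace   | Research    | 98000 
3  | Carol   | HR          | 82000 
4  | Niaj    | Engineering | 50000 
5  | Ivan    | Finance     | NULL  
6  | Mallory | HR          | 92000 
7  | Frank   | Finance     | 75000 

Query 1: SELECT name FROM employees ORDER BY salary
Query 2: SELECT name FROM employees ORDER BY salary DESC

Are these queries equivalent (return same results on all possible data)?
No, not equivalent

Query 1 returns: [('Ivan',), ('Heidi',), ('Niaj',), ('Frank',), ('Carol',), ('Mallory',), ('Grace',)]
Query 2 returns: [('Grace',), ('Mallory',), ('Carol',), ('Frank',), ('Niaj',), ('Heidi',), ('Ivan',)]

Reason: ASC vs DESC gives opposite ordering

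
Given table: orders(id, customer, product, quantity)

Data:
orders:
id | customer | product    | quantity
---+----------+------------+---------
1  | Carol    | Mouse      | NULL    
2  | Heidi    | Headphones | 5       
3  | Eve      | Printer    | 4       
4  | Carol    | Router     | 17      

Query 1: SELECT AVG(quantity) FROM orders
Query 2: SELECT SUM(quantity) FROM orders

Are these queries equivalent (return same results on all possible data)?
No, not equivalent

Query 1 returns: [(8.666666666666666,)]
Query 2 returns: [(26,)]

Reason: AVG vs SUM give different aggregate values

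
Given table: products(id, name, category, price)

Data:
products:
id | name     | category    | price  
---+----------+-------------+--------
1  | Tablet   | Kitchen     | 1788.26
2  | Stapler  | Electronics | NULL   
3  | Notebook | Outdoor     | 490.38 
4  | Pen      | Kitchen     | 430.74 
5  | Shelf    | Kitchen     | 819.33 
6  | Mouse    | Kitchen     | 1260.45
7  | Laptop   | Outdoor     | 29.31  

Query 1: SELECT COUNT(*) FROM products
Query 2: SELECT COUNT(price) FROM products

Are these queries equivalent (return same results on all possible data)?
No, not equivalent

Query 1 returns: [(7,)]
Query 2 returns: [(6,)]

Reason: COUNT(*) includes NULLs, COUNT(column) excludes them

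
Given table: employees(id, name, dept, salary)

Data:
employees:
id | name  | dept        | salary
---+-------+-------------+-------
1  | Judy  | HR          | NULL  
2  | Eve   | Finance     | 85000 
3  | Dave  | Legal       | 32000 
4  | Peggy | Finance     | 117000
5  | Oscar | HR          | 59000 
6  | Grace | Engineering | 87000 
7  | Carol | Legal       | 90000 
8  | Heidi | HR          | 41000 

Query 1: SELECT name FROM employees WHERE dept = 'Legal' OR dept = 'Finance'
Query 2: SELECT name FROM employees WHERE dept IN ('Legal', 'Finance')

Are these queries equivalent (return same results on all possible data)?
Yes, equivalent

Both queries return: [('Carol',), ('Dave',), ('Eve',), ('Peggy',)]

Reason: OR vs IN are equivalent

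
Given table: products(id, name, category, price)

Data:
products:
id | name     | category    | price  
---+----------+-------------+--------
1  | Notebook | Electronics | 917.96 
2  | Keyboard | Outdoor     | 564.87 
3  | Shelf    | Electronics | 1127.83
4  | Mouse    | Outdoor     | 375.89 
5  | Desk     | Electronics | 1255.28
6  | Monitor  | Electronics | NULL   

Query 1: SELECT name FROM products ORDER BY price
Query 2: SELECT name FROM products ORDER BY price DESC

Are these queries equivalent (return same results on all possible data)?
No, not equivalent

Query 1 returns: [('Monitor',), ('Mouse',), ('Keyboard',), ('Notebook',), ('Shelf',), ('Desk',)]
Query 2 returns: [('Desk',), ('Shelf',), ('Notebook',), ('Keyboard',), ('Mouse',), ('Monitor',)]

Reason: ASC vs DESC gives opposite ordering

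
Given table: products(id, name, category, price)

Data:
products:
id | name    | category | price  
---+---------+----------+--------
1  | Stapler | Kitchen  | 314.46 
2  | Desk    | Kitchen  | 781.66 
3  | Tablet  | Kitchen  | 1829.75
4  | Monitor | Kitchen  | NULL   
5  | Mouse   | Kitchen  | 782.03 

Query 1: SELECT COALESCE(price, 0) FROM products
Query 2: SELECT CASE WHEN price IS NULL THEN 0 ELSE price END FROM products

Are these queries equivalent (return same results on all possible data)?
Yes, equivalent

Both queries return: [(0,), (314.46,), (781.66,), (782.03,), (1829.75,)]

Reason: COALESCE vs CASE for NULL handling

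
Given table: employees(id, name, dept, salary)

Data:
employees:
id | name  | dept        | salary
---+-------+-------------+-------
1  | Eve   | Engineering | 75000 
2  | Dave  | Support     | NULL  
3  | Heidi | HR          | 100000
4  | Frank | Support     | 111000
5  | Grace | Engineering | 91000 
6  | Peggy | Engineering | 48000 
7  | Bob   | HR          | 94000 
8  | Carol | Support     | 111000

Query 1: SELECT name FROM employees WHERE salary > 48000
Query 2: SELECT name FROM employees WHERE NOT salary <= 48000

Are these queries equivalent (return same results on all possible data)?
Yes, equivalent

Both queries return: [('Bob',), ('Carol',), ('Eve',), ('Frank',), ('Grace',), ('Heidi',)]

Reason: Both filter salary > 48000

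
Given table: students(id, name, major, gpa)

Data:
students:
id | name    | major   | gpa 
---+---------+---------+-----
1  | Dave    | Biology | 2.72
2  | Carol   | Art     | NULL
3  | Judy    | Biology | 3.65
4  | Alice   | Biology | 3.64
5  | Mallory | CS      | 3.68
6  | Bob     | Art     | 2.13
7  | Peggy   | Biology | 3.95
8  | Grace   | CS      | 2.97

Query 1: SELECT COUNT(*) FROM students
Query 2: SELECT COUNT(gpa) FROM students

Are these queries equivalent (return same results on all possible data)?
No, not equivalent

Query 1 returns: [(8,)]
Query 2 returns: [(7,)]

Reason: COUNT(*) includes NULLs, COUNT(column) excludes them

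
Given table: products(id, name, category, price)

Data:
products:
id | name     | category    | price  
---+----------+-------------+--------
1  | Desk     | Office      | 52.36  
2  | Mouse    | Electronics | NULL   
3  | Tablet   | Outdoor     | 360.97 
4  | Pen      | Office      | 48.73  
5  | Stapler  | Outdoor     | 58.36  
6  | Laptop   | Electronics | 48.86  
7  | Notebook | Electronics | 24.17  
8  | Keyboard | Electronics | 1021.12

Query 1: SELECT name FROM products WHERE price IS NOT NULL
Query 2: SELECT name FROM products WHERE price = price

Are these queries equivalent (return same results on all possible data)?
Yes, equivalent

Both queries return: [('Desk',), ('Keyboard',), ('Laptop',), ('Notebook',), ('Pen',), ('Stapler',), ('Tablet',)]

Reason: IS NOT NULL vs self-equality (both exclude NULLs)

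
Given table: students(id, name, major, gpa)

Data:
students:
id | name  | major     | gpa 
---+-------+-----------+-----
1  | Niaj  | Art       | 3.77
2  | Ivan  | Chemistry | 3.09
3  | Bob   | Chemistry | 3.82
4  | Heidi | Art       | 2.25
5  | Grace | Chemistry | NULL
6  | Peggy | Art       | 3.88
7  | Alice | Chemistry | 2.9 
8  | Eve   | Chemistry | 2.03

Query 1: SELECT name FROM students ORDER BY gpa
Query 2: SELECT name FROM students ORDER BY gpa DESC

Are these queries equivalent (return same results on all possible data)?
No, not equivalent

Query 1 returns: [('Grace',), ('Eve',), ('Heidi',), ('Alice',), ('Ivan',), ('Niaj',), ('Bob',), ('Peggy',)]
Query 2 returns: [('Peggy',), ('Bob',), ('Niaj',), ('Ivan',), ('Alice',), ('Heidi',), ('Eve',), ('Grace',)]

Reason: ASC vs DESC gives opposite ordering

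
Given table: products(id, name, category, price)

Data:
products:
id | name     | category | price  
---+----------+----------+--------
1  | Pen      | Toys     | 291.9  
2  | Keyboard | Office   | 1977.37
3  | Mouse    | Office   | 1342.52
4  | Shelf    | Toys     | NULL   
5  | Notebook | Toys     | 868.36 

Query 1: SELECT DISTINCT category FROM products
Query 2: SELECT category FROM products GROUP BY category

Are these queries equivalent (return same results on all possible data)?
Yes, equivalent

Both queries return: [('Office',), ('Toys',)]

Reason: Both get unique categorys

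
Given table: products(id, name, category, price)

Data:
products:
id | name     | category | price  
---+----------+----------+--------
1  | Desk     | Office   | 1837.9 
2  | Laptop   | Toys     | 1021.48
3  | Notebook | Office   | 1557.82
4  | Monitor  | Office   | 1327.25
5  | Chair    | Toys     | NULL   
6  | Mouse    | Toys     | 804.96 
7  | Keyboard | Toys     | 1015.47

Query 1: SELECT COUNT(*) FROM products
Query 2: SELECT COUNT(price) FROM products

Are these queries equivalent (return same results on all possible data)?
No, not equivalent

Query 1 returns: [(7,)]
Query 2 returns: [(6,)]

Reason: COUNT(*) includes NULLs, COUNT(column) excludes them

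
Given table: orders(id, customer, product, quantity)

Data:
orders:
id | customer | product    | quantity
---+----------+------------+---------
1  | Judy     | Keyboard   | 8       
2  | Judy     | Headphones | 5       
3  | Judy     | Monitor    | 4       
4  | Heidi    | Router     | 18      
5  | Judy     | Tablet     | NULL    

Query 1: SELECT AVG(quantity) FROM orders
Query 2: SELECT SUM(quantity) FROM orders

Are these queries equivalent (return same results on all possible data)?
No, not equivalent

Query 1 returns: [(8.75,)]
Query 2 returns: [(35,)]

Reason: AVG vs SUM give different aggregate values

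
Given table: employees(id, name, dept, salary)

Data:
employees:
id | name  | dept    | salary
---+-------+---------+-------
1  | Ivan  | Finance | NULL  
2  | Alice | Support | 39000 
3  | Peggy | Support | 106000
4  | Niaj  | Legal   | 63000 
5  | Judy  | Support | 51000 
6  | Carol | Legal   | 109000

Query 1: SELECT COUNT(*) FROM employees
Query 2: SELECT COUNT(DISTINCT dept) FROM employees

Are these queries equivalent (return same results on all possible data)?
No, not equivalent

Query 1 returns: [(6,)]
Query 2 returns: [(3,)]

Reason: COUNT(*) counts rows, COUNT(DISTINCT dept) counts unique depts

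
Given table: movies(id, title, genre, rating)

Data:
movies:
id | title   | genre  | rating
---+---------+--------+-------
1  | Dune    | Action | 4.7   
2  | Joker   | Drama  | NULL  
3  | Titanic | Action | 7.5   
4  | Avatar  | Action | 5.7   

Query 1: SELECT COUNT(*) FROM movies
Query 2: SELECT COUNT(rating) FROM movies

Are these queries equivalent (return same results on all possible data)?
No, not equivalent

Query 1 returns: [(4,)]
Query 2 returns: [(3,)]

Reason: COUNT(*) includes NULLs, COUNT(column) excludes them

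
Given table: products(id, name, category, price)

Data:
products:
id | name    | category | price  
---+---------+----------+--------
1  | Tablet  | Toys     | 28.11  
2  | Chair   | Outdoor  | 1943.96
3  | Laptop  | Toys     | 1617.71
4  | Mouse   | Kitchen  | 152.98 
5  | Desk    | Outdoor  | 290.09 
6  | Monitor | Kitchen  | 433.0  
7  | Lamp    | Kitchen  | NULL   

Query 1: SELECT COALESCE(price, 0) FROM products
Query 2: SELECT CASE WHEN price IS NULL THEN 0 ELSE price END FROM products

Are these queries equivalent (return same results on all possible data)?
Yes, equivalent

Both queries return: [(0,), (28.11,), (152.98,), (290.09,), (433.0,), (1617.71,), (1943.96,)]

Reason: COALESCE vs CASE for NULL handling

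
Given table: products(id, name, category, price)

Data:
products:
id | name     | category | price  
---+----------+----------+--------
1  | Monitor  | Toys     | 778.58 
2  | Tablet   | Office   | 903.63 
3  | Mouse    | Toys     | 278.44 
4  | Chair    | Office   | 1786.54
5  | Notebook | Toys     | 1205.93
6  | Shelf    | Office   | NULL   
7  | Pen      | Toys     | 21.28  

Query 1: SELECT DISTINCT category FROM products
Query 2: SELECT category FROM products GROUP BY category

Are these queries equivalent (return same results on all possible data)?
Yes, equivalent

Both queries return: [('Office',), ('Toys',)]

Reason: Both get unique categorys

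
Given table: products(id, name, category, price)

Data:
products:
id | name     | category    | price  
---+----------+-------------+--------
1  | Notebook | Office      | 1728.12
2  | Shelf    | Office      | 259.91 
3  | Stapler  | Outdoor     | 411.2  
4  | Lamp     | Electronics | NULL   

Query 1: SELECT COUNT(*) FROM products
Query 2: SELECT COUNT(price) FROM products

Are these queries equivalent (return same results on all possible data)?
No, not equivalent

Query 1 returns: [(4,)]
Query 2 returns: [(3,)]

Reason: COUNT(*) includes NULLs, COUNT(column) excludes them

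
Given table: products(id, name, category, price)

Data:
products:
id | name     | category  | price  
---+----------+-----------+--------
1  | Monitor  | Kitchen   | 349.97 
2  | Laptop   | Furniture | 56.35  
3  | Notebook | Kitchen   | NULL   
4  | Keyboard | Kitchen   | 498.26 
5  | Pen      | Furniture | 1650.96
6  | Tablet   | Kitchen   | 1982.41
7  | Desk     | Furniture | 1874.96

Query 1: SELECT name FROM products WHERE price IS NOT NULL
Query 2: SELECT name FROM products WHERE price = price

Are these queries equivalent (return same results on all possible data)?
Yes, equivalent

Both queries return: [('Desk',), ('Keyboard',), ('Laptop',), ('Monitor',), ('Pen',), ('Tablet',)]

Reason: IS NOT NULL vs self-equality (both exclude NULLs)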